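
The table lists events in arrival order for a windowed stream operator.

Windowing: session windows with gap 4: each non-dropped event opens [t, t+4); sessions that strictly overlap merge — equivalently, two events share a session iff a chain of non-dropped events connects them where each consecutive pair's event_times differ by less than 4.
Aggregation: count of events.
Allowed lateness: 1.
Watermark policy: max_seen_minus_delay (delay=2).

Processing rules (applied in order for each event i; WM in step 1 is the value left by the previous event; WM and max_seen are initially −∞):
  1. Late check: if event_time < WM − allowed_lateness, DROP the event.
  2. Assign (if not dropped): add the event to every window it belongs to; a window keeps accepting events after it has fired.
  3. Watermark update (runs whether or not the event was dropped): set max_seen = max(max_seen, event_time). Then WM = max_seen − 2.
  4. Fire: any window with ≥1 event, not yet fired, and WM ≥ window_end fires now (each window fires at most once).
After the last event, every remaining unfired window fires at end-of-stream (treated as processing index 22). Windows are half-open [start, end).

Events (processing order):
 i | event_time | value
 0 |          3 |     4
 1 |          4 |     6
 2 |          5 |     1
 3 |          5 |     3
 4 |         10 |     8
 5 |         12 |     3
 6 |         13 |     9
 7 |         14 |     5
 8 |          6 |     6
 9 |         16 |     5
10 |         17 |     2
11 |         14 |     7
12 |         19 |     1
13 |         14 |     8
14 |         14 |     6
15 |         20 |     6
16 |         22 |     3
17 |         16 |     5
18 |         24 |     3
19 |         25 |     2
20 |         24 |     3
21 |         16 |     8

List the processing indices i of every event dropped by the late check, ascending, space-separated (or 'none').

i=0 t=3 v=4: → [3,7); WM=1
i=1 t=4 v=6: → [3,8); WM=2
i=2 t=5 v=1: → [3,9); WM=3
i=3 t=5 v=3: → [3,9); WM=3
i=4 t=10 v=8: → [10,14); WM=8
i=5 t=12 v=3: → [10,16); WM=10
i=6 t=13 v=9: → [10,17); WM=11
i=7 t=14 v=5: → [10,18); WM=12
i=8 t=6 v=6: DROP (t<12-1); WM=12
i=9 t=16 v=5: → [10,20); WM=14
i=10 t=17 v=2: → [10,21); WM=15
i=11 t=14 v=7: → [10,21); WM=15
i=12 t=19 v=1: → [10,23); WM=17
i=13 t=14 v=8: DROP (t<17-1); WM=17
i=14 t=14 v=6: DROP (t<17-1); WM=17
i=15 t=20 v=6: → [10,24); WM=18
i=16 t=22 v=3: → [10,26); WM=20
i=17 t=16 v=5: DROP (t<20-1); WM=20
i=18 t=24 v=3: → [10,28); WM=22
i=19 t=25 v=2: → [10,29); WM=23
i=20 t=24 v=3: → [10,29); WM=23
i=21 t=16 v=8: DROP (t<23-1); WM=23

8 13 14 17 21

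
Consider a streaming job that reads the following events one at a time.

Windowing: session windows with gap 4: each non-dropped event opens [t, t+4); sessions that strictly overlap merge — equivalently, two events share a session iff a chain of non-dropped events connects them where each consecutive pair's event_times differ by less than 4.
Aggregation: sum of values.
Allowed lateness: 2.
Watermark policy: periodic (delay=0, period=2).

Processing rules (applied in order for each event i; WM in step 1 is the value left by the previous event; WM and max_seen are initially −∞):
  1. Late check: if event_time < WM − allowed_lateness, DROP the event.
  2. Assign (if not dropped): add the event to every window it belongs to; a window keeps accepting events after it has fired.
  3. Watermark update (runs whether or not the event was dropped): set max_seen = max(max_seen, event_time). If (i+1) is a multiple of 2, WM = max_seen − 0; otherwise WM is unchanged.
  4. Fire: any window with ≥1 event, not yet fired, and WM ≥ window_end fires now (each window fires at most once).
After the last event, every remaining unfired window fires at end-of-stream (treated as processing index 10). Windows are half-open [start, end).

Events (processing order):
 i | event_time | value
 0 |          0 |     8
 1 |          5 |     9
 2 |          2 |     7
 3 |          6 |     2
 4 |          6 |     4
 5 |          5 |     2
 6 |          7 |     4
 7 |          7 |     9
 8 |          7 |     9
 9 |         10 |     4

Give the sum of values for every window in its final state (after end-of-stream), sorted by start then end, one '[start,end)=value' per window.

[0,4)=8 [5,14)=43

i=0 t=0 v=8: → [0,4); WM=−∞
i=1 t=5 v=9: → [5,9); WM=5
i=2 t=2 v=7: DROP (t<5-2); WM=5
i=3 t=6 v=2: → [5,10); WM=6
i=4 t=6 v=4: → [5,10); WM=6
i=5 t=5 v=2: → [5,10); WM=6
i=6 t=7 v=4: → [5,11); WM=6
i=7 t=7 v=9: → [5,11); WM=7
i=8 t=7 v=9: → [5,11); WM=7
i=9 t=10 v=4: → [5,14); WM=10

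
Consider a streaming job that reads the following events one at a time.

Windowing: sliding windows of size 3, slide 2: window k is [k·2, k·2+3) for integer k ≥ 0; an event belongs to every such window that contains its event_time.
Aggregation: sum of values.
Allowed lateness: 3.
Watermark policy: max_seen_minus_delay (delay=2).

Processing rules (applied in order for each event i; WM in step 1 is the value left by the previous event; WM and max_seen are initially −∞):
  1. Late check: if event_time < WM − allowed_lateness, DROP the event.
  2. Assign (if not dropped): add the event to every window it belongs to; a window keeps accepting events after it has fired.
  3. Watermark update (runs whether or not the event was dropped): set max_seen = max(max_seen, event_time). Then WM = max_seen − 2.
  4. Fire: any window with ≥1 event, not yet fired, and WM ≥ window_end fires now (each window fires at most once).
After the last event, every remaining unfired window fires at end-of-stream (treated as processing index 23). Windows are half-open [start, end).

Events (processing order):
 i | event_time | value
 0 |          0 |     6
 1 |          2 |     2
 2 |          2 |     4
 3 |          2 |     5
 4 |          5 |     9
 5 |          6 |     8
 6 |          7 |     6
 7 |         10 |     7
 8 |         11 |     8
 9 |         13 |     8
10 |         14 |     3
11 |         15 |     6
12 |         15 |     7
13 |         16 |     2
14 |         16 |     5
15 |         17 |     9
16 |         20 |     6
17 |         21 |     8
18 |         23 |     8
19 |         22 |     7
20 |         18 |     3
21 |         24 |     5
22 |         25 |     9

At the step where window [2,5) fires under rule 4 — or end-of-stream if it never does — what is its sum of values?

i=0 t=0 v=6: → [0,3); WM=-2
i=1 t=2 v=2: → [2,5),[0,3); WM=0
i=2 t=2 v=4: → [2,5),[0,3); WM=0
i=3 t=2 v=5: → [2,5),[0,3); WM=0
i=4 t=5 v=9: → [4,7); WM=3; [0,3) fires=17
i=5 t=6 v=8: → [6,9),[4,7); WM=4
i=6 t=7 v=6: → [6,9); WM=5; [2,5) fires=11
i=7 t=10 v=7: → [10,13),[8,11); WM=8; [4,7) fires=17
i=8 t=11 v=8: → [10,13); WM=9; [6,9) fires=14
i=9 t=13 v=8: → [12,15); WM=11; [8,11) fires=7
i=10 t=14 v=3: → [14,17),[12,15); WM=12
i=11 t=15 v=6: → [14,17); WM=13; [10,13) fires=15
i=12 t=15 v=7: → [14,17); WM=13
i=13 t=16 v=2: → [16,19),[14,17); WM=14
i=14 t=16 v=5: → [16,19),[14,17); WM=14
i=15 t=17 v=9: → [16,19); WM=15; [12,15) fires=11
i=16 t=20 v=6: → [20,23),[18,21); WM=18; [14,17) fires=23
i=17 t=21 v=8: → [20,23); WM=19; [16,19) fires=16
i=18 t=23 v=8: → [22,25); WM=21; [18,21) fires=6
i=19 t=22 v=7: → [22,25),[20,23); WM=21
i=20 t=18 v=3: → [18,21),[16,19); WM=21
i=21 t=24 v=5: → [24,27),[22,25); WM=22
i=22 t=25 v=9: → [24,27); WM=23; [20,23) fires=21

11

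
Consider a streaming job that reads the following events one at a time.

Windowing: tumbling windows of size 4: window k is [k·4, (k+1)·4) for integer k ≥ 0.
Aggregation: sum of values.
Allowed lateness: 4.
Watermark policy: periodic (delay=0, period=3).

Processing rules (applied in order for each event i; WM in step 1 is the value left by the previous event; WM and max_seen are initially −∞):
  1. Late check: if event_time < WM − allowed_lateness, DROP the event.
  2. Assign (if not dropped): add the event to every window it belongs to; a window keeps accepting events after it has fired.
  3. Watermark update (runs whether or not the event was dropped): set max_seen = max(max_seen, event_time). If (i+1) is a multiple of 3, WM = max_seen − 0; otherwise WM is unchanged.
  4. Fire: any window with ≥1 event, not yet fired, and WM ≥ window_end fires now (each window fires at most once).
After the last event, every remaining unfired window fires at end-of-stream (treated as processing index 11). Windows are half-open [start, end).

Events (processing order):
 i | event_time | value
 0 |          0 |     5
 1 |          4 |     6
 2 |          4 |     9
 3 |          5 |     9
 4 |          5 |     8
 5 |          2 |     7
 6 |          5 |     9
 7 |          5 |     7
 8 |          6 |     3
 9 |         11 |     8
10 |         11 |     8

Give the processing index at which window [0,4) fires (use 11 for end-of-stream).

i=0 t=0 v=5: → [0,4); WM=−∞
i=1 t=4 v=6: → [4,8); WM=−∞
i=2 t=4 v=9: → [4,8); WM=4; [0,4) fires=5
i=3 t=5 v=9: → [4,8); WM=4
i=4 t=5 v=8: → [4,8); WM=4
i=5 t=2 v=7: → [0,4); WM=5
i=6 t=5 v=9: → [4,8); WM=5
i=7 t=5 v=7: → [4,8); WM=5
i=8 t=6 v=3: → [4,8); WM=6
i=9 t=11 v=8: → [8,12); WM=6
i=10 t=11 v=8: → [8,12); WM=6

2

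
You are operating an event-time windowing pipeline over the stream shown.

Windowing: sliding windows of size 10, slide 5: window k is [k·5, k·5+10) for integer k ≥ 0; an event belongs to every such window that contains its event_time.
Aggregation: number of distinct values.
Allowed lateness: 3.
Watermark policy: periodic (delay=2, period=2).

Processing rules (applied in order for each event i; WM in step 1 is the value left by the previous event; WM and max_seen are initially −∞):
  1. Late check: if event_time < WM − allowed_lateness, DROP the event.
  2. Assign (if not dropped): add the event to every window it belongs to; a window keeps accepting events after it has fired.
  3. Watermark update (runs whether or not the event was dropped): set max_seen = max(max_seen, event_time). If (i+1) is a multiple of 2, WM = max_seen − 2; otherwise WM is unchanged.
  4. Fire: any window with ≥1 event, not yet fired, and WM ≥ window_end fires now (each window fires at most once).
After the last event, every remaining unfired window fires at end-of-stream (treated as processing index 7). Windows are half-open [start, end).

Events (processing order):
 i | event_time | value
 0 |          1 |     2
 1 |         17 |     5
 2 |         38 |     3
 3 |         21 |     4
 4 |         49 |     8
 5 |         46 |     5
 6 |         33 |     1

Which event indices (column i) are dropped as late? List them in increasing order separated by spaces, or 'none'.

6

i=0 t=1 v=2: → [0,10); WM=−∞
i=1 t=17 v=5: → [15,25),[10,20); WM=15; [0,10) fires=1
i=2 t=38 v=3: → [35,45),[30,40); WM=15
i=3 t=21 v=4: → [20,30),[15,25); WM=36; [10,20) fires=1 [15,25) fires=2 [20,30) fires=1
i=4 t=49 v=8: → [45,55),[40,50); WM=36
i=5 t=46 v=5: → [45,55),[40,50); WM=47; [30,40) fires=1 [35,45) fires=1
i=6 t=33 v=1: DROP (t<47-3); WM=47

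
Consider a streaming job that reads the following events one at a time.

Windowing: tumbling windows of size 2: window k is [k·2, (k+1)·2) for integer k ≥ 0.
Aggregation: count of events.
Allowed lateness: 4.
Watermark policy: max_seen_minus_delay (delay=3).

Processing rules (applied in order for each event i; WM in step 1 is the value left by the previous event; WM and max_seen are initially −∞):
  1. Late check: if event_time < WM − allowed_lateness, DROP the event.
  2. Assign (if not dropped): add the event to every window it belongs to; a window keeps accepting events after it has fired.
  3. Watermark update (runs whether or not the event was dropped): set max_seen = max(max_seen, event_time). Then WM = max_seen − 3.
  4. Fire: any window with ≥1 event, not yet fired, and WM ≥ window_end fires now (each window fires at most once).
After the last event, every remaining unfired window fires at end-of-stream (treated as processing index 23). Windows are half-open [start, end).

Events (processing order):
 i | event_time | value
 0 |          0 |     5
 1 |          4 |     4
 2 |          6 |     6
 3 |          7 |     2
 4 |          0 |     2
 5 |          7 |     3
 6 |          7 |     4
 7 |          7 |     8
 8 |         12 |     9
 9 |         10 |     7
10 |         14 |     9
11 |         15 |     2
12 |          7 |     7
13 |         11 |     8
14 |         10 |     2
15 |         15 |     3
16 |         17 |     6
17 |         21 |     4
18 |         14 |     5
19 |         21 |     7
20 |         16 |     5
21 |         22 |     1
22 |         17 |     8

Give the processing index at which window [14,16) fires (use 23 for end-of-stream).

17

i=0 t=0 v=5: → [0,2); WM=-3
i=1 t=4 v=4: → [4,6); WM=1
i=2 t=6 v=6: → [6,8); WM=3; [0,2) fires=1
i=3 t=7 v=2: → [6,8); WM=4
i=4 t=0 v=2: → [0,2); WM=4
i=5 t=7 v=3: → [6,8); WM=4
i=6 t=7 v=4: → [6,8); WM=4
i=7 t=7 v=8: → [6,8); WM=4
i=8 t=12 v=9: → [12,14); WM=9; [4,6) fires=1 [6,8) fires=5
i=9 t=10 v=7: → [10,12); WM=9
i=10 t=14 v=9: → [14,16); WM=11
i=11 t=15 v=2: → [14,16); WM=12; [10,12) fires=1
i=12 t=7 v=7: DROP (t<12-4); WM=12
i=13 t=11 v=8: → [10,12); WM=12
i=14 t=10 v=2: → [10,12); WM=12
i=15 t=15 v=3: → [14,16); WM=12
i=16 t=17 v=6: → [16,18); WM=14; [12,14) fires=1
i=17 t=21 v=4: → [20,22); WM=18; [14,16) fires=3 [16,18) fires=1
i=18 t=14 v=5: → [14,16); WM=18
i=19 t=21 v=7: → [20,22); WM=18
i=20 t=16 v=5: → [16,18); WM=18
i=21 t=22 v=1: → [22,24); WM=19
i=22 t=17 v=8: → [16,18); WM=19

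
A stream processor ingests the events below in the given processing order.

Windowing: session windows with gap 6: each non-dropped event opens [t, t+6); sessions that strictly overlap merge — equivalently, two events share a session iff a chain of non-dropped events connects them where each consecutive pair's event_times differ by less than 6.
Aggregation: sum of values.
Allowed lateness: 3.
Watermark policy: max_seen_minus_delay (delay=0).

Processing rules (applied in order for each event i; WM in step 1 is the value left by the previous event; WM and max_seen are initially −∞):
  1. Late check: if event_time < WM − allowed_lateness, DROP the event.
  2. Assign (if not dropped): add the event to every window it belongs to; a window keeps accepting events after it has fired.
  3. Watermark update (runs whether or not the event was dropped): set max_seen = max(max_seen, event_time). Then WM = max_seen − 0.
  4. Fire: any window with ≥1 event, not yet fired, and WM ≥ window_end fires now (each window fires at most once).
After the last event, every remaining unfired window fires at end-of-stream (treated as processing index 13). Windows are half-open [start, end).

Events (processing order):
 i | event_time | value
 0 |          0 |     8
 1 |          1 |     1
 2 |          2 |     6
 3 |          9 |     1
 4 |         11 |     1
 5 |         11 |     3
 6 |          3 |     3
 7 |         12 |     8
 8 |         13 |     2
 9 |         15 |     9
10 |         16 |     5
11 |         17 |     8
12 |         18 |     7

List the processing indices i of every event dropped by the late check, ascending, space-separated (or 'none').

6

i=0 t=0 v=8: → [0,6); WM=0
i=1 t=1 v=1: → [0,7); WM=1
i=2 t=2 v=6: → [0,8); WM=2
i=3 t=9 v=1: → [9,15); WM=9
i=4 t=11 v=1: → [9,17); WM=11
i=5 t=11 v=3: → [9,17); WM=11
i=6 t=3 v=3: DROP (t<11-3); WM=11
i=7 t=12 v=8: → [9,18); WM=12
i=8 t=13 v=2: → [9,19); WM=13
i=9 t=15 v=9: → [9,21); WM=15
i=10 t=16 v=5: → [9,22); WM=16
i=11 t=17 v=8: → [9,23); WM=17
i=12 t=18 v=7: → [9,24); WM=18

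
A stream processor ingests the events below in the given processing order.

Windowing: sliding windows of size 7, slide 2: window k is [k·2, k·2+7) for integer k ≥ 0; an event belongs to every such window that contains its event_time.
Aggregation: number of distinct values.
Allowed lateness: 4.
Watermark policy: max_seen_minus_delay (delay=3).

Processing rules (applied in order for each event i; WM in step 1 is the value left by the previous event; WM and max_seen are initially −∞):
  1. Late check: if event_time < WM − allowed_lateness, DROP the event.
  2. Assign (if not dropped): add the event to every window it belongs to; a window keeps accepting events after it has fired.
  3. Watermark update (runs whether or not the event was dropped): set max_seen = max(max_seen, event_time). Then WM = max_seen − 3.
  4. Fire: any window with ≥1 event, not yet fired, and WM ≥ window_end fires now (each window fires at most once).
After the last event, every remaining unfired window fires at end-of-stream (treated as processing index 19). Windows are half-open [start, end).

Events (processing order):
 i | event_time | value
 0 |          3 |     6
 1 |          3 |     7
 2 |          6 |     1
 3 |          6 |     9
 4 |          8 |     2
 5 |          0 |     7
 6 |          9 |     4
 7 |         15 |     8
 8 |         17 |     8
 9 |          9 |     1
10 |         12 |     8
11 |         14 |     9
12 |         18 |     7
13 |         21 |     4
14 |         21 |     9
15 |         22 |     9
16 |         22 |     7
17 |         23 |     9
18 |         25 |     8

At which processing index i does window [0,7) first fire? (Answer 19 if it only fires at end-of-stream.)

7

i=0 t=3 v=6: → [2,9),[0,7); WM=0
i=1 t=3 v=7: → [2,9),[0,7); WM=0
i=2 t=6 v=1: → [6,13),[4,11),[2,9),[0,7); WM=3
i=3 t=6 v=9: → [6,13),[4,11),[2,9),[0,7); WM=3
i=4 t=8 v=2: → [8,15),[6,13),[4,11),[2,9); WM=5
i=5 t=0 v=7: DROP (t<5-4); WM=5
i=6 t=9 v=4: → [8,15),[6,13),[4,11); WM=6
i=7 t=15 v=8: → [14,21),[12,19),[10,17); WM=12; [0,7) fires=4 [2,9) fires=5 [4,11) fires=4
i=8 t=17 v=8: → [16,23),[14,21),[12,19); WM=14; [6,13) fires=4
i=9 t=9 v=1: DROP (t<14-4); WM=14
i=10 t=12 v=8: → [12,19),[10,17),[8,15),[6,13); WM=14
i=11 t=14 v=9: → [14,21),[12,19),[10,17),[8,15); WM=14
i=12 t=18 v=7: → [18,25),[16,23),[14,21),[12,19); WM=15; [8,15) fires=4
i=13 t=21 v=4: → [20,27),[18,25),[16,23); WM=18; [10,17) fires=2
i=14 t=21 v=9: → [20,27),[18,25),[16,23); WM=18
i=15 t=22 v=9: → [22,29),[20,27),[18,25),[16,23); WM=19; [12,19) fires=3
i=16 t=22 v=7: → [22,29),[20,27),[18,25),[16,23); WM=19
i=17 t=23 v=9: → [22,29),[20,27),[18,25); WM=20
i=18 t=25 v=8: → [24,31),[22,29),[20,27); WM=22; [14,21) fires=3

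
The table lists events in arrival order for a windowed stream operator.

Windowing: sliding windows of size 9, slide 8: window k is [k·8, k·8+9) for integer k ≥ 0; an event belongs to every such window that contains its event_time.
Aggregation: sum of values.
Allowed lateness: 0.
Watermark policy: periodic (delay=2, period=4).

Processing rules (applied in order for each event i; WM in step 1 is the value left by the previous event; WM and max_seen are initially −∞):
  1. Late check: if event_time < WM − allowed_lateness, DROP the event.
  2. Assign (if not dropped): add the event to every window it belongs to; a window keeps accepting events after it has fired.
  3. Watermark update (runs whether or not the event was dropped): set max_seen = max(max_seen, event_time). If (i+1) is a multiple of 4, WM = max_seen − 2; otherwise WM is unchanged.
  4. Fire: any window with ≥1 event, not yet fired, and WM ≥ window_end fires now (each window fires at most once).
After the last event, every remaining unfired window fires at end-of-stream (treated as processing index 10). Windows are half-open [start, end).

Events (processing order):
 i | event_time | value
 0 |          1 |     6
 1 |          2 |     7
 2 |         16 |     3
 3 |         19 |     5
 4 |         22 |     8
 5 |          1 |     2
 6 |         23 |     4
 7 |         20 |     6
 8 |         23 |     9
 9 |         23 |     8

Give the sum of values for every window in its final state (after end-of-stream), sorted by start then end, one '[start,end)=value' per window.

[0,9)=13 [8,17)=3 [16,25)=43

i=0 t=1 v=6: → [0,9); WM=−∞
i=1 t=2 v=7: → [0,9); WM=−∞
i=2 t=16 v=3: → [16,25),[8,17); WM=−∞
i=3 t=19 v=5: → [16,25); WM=17; [0,9) fires=13 [8,17) fires=3
i=4 t=22 v=8: → [16,25); WM=17
i=5 t=1 v=2: DROP (t<17-0); WM=17
i=6 t=23 v=4: → [16,25); WM=17
i=7 t=20 v=6: → [16,25); WM=21
i=8 t=23 v=9: → [16,25); WM=21
i=9 t=23 v=8: → [16,25); WM=21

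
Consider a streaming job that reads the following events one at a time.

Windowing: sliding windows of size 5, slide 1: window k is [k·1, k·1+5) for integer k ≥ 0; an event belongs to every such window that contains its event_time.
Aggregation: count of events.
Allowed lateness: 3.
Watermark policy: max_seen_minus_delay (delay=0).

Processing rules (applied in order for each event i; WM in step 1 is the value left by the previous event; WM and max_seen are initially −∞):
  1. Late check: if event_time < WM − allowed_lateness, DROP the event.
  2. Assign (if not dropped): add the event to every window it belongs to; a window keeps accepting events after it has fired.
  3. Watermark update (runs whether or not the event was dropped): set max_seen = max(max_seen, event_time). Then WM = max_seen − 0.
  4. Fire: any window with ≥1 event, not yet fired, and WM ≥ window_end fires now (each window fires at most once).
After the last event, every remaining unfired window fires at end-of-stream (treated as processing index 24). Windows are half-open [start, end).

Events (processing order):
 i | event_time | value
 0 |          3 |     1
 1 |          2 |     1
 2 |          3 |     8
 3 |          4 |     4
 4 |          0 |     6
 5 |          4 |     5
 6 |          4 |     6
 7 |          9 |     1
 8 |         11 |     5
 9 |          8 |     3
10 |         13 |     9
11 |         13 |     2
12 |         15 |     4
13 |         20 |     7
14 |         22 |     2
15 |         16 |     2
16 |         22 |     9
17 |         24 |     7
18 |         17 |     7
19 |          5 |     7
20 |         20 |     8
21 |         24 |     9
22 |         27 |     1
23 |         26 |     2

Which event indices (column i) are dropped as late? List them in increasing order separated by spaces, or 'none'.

4 15 18 19 20

i=0 t=3 v=1: → [3,8),[2,7),[1,6),[0,5); WM=3
i=1 t=2 v=1: → [2,7),[1,6),[0,5); WM=3
i=2 t=3 v=8: → [3,8),[2,7),[1,6),[0,5); WM=3
i=3 t=4 v=4: → [4,9),[3,8),[2,7),[1,6),[0,5); WM=4
i=4 t=0 v=6: DROP (t<4-3); WM=4
i=5 t=4 v=5: → [4,9),[3,8),[2,7),[1,6),[0,5); WM=4
i=6 t=4 v=6: → [4,9),[3,8),[2,7),[1,6),[0,5); WM=4
i=7 t=9 v=1: → [9,14),[8,13),[7,12),[6,11),[5,10); WM=9; [0,5) fires=6 [1,6) fires=6 [2,7) fires=6 [3,8) fires=5 [4,9) fires=3
i=8 t=11 v=5: → [11,16),[10,15),[9,14),[8,13),[7,12); WM=11; [5,10) fires=1 [6,11) fires=1
i=9 t=8 v=3: → [8,13),[7,12),[6,11),[5,10),[4,9); WM=11
i=10 t=13 v=9: → [13,18),[12,17),[11,16),[10,15),[9,14); WM=13; [7,12) fires=3 [8,13) fires=3
i=11 t=13 v=2: → [13,18),[12,17),[11,16),[10,15),[9,14); WM=13
i=12 t=15 v=4: → [15,20),[14,19),[13,18),[12,17),[11,16); WM=15; [9,14) fires=4 [10,15) fires=3
i=13 t=20 v=7: → [20,25),[19,24),[18,23),[17,22),[16,21); WM=20; [11,16) fires=4 [12,17) fires=3 [13,18) fires=3 [14,19) fires=1 [15,20) fires=1
i=14 t=22 v=2: → [22,27),[21,26),[20,25),[19,24),[18,23); WM=22; [16,21) fires=1 [17,22) fires=1
i=15 t=16 v=2: DROP (t<22-3); WM=22
i=16 t=22 v=9: → [22,27),[21,26),[20,25),[19,24),[18,23); WM=22
i=17 t=24 v=7: → [24,29),[23,28),[22,27),[21,26),[20,25); WM=24; [18,23) fires=3 [19,24) fires=3
i=18 t=17 v=7: DROP (t<24-3); WM=24
i=19 t=5 v=7: DROP (t<24-3); WM=24
i=20 t=20 v=8: DROP (t<24-3); WM=24
i=21 t=24 v=9: → [24,29),[23,28),[22,27),[21,26),[20,25); WM=24
i=22 t=27 v=1: → [27,32),[26,31),[25,30),[24,29),[23,28); WM=27; [20,25) fires=5 [21,26) fires=4 [22,27) fires=4
i=23 t=26 v=2: → [26,31),[25,30),[24,29),[23,28),[22,27); WM=27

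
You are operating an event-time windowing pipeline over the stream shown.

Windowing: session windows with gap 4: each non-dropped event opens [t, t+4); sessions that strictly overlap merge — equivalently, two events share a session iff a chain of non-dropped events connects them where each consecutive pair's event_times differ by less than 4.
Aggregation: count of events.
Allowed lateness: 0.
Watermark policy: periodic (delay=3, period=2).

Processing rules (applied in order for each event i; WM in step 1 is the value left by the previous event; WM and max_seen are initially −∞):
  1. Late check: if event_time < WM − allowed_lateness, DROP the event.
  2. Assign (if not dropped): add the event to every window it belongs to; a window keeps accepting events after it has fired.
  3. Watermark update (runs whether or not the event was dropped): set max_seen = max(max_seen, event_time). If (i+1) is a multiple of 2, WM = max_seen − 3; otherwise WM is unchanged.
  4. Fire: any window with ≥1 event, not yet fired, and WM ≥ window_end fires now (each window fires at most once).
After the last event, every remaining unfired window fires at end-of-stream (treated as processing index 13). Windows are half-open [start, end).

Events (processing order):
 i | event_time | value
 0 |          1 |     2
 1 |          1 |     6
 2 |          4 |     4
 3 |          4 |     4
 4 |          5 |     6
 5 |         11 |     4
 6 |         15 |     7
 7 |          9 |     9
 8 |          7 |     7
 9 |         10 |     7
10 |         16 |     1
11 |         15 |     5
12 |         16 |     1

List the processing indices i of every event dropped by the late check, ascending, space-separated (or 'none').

i=0 t=1 v=2: → [1,5); WM=−∞
i=1 t=1 v=6: → [1,5); WM=-2
i=2 t=4 v=4: → [1,8); WM=-2
i=3 t=4 v=4: → [1,8); WM=1
i=4 t=5 v=6: → [1,9); WM=1
i=5 t=11 v=4: → [11,15); WM=8
i=6 t=15 v=7: → [15,19); WM=8
i=7 t=9 v=9: → [9,15); WM=12
i=8 t=7 v=7: DROP (t<12-0); WM=12
i=9 t=10 v=7: DROP (t<12-0); WM=12
i=10 t=16 v=1: → [15,20); WM=12
i=11 t=15 v=5: → [15,20); WM=13
i=12 t=16 v=1: → [15,20); WM=13

8 9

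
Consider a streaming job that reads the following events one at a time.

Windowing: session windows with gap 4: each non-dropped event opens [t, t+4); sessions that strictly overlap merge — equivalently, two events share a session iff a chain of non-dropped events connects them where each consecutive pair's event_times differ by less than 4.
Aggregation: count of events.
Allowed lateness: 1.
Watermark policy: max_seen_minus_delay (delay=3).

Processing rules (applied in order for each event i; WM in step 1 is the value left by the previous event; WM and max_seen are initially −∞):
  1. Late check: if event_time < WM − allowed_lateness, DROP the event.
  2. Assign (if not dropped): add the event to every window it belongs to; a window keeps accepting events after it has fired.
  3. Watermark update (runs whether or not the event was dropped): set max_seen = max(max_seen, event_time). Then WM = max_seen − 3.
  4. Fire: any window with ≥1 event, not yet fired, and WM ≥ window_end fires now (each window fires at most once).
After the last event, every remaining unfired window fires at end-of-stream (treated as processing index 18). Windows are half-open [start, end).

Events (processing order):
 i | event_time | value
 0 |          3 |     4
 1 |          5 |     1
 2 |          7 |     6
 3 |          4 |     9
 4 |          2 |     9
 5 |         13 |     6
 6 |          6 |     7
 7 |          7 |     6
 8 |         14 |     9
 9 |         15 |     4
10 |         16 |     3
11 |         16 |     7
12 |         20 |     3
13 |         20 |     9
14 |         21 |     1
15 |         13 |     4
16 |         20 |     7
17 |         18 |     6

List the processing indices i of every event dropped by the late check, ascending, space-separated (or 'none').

i=0 t=3 v=4: → [3,7); WM=0
i=1 t=5 v=1: → [3,9); WM=2
i=2 t=7 v=6: → [3,11); WM=4
i=3 t=4 v=9: → [3,11); WM=4
i=4 t=2 v=9: DROP (t<4-1); WM=4
i=5 t=13 v=6: → [13,17); WM=10
i=6 t=6 v=7: DROP (t<10-1); WM=10
i=7 t=7 v=6: DROP (t<10-1); WM=10
i=8 t=14 v=9: → [13,18); WM=11
i=9 t=15 v=4: → [13,19); WM=12
i=10 t=16 v=3: → [13,20); WM=13
i=11 t=16 v=7: → [13,20); WM=13
i=12 t=20 v=3: → [20,24); WM=17
i=13 t=20 v=9: → [20,24); WM=17
i=14 t=21 v=1: → [20,25); WM=18
i=15 t=13 v=4: DROP (t<18-1); WM=18
i=16 t=20 v=7: → [20,25); WM=18
i=17 t=18 v=6: → [13,25); WM=18

4 6 7 15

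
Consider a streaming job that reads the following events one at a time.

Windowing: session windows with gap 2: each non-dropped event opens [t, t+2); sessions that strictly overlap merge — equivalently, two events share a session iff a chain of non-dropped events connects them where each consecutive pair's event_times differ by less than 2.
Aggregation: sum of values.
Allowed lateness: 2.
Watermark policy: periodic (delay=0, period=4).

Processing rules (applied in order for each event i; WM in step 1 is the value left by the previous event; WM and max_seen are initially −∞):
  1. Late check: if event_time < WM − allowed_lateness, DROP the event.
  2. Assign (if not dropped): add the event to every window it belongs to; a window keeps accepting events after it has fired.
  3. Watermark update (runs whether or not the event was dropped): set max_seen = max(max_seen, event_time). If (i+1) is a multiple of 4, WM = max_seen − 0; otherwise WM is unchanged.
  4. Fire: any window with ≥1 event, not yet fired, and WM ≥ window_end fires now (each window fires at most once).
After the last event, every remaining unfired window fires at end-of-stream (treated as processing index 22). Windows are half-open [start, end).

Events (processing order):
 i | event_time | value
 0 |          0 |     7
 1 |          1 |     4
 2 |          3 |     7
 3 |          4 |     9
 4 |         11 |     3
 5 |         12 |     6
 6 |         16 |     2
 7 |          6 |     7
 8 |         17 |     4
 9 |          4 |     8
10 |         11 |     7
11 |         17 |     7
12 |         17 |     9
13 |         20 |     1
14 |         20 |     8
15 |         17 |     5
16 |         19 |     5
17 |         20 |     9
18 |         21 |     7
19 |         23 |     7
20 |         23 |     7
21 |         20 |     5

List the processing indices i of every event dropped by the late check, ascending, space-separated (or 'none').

9 10 21

i=0 t=0 v=7: → [0,2); WM=−∞
i=1 t=1 v=4: → [0,3); WM=−∞
i=2 t=3 v=7: → [3,5); WM=−∞
i=3 t=4 v=9: → [3,6); WM=4
i=4 t=11 v=3: → [11,13); WM=4
i=5 t=12 v=6: → [11,14); WM=4
i=6 t=16 v=2: → [16,18); WM=4
i=7 t=6 v=7: → [6,8); WM=16
i=8 t=17 v=4: → [16,19); WM=16
i=9 t=4 v=8: DROP (t<16-2); WM=16
i=10 t=11 v=7: DROP (t<16-2); WM=16
i=11 t=17 v=7: → [16,19); WM=17
i=12 t=17 v=9: → [16,19); WM=17
i=13 t=20 v=1: → [20,22); WM=17
i=14 t=20 v=8: → [20,22); WM=17
i=15 t=17 v=5: → [16,19); WM=20
i=16 t=19 v=5: → [19,22); WM=20
i=17 t=20 v=9: → [19,22); WM=20
i=18 t=21 v=7: → [19,23); WM=20
i=19 t=23 v=7: → [23,25); WM=23
i=20 t=23 v=7: → [23,25); WM=23
i=21 t=20 v=5: DROP (t<23-2); WM=23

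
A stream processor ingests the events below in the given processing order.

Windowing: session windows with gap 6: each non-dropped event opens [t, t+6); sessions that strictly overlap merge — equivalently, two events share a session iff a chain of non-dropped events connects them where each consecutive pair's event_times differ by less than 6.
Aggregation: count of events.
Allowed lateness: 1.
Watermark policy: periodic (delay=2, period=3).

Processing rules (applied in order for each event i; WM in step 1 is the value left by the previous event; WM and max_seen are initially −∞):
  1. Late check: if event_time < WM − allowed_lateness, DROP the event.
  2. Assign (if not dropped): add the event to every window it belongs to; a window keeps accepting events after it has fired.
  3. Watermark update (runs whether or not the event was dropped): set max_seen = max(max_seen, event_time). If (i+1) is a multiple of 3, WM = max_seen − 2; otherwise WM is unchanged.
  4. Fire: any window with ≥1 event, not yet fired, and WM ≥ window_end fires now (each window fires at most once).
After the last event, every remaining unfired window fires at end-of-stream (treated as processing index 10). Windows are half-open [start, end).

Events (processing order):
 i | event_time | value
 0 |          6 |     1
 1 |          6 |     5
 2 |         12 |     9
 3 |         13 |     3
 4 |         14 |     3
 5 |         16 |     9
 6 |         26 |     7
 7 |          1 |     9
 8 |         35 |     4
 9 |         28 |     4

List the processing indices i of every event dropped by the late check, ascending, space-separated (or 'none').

i=0 t=6 v=1: → [6,12); WM=−∞
i=1 t=6 v=5: → [6,12); WM=−∞
i=2 t=12 v=9: → [12,18); WM=10
i=3 t=13 v=3: → [12,19); WM=10
i=4 t=14 v=3: → [12,20); WM=10
i=5 t=16 v=9: → [12,22); WM=14
i=6 t=26 v=7: → [26,32); WM=14
i=7 t=1 v=9: DROP (t<14-1); WM=14
i=8 t=35 v=4: → [35,41); WM=33
i=9 t=28 v=4: DROP (t<33-1); WM=33

7 9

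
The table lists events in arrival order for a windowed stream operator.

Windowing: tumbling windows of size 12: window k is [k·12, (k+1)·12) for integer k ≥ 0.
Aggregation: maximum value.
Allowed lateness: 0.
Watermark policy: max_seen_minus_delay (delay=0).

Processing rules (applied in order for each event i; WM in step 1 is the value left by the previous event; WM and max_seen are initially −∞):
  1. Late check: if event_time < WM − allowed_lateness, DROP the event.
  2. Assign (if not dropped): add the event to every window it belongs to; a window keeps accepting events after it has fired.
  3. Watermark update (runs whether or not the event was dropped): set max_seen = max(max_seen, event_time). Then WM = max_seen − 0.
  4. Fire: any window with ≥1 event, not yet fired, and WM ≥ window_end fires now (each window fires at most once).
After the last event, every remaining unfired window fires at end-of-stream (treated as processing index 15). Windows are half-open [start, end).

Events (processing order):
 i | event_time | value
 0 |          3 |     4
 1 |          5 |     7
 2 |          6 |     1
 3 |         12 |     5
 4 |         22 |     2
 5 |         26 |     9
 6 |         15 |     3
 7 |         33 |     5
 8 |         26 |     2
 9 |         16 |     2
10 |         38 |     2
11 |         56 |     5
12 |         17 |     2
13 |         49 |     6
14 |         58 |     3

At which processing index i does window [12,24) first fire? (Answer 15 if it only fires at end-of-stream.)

5

i=0 t=3 v=4: → [0,12); WM=3
i=1 t=5 v=7: → [0,12); WM=5
i=2 t=6 v=1: → [0,12); WM=6
i=3 t=12 v=5: → [12,24); WM=12; [0,12) fires=7
i=4 t=22 v=2: → [12,24); WM=22
i=5 t=26 v=9: → [24,36); WM=26; [12,24) fires=5
i=6 t=15 v=3: DROP (t<26-0); WM=26
i=7 t=33 v=5: → [24,36); WM=33
i=8 t=26 v=2: DROP (t<33-0); WM=33
i=9 t=16 v=2: DROP (t<33-0); WM=33
i=10 t=38 v=2: → [36,48); WM=38; [24,36) fires=9
i=11 t=56 v=5: → [48,60); WM=56; [36,48) fires=2
i=12 t=17 v=2: DROP (t<56-0); WM=56
i=13 t=49 v=6: DROP (t<56-0); WM=56
i=14 t=58 v=3: → [48,60); WM=58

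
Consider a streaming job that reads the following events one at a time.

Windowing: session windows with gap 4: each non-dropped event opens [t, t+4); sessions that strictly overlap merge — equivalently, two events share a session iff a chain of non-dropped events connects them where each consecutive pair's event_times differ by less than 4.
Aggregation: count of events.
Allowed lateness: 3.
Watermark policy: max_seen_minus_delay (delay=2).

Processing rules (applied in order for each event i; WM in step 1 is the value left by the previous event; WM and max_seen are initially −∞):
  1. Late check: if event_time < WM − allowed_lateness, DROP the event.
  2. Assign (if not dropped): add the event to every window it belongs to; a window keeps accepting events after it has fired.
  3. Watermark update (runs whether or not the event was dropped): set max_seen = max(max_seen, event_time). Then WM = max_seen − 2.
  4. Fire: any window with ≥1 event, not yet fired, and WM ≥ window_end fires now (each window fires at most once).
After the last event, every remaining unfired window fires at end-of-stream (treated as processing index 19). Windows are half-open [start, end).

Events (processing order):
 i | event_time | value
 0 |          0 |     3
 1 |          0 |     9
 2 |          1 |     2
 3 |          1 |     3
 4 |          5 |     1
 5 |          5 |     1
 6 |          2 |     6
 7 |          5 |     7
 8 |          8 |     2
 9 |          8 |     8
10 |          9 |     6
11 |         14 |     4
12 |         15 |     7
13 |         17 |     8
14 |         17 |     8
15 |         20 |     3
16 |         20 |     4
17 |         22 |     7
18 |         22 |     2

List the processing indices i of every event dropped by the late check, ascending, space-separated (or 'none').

i=0 t=0 v=3: → [0,4); WM=-2
i=1 t=0 v=9: → [0,4); WM=-2
i=2 t=1 v=2: → [0,5); WM=-1
i=3 t=1 v=3: → [0,5); WM=-1
i=4 t=5 v=1: → [5,9); WM=3
i=5 t=5 v=1: → [5,9); WM=3
i=6 t=2 v=6: → [0,9); WM=3
i=7 t=5 v=7: → [0,9); WM=3
i=8 t=8 v=2: → [0,12); WM=6
i=9 t=8 v=8: → [0,12); WM=6
i=10 t=9 v=6: → [0,13); WM=7
i=11 t=14 v=4: → [14,18); WM=12
i=12 t=15 v=7: → [14,19); WM=13
i=13 t=17 v=8: → [14,21); WM=15
i=14 t=17 v=8: → [14,21); WM=15
i=15 t=20 v=3: → [14,24); WM=18
i=16 t=20 v=4: → [14,24); WM=18
i=17 t=22 v=7: → [14,26); WM=20
i=18 t=22 v=2: → [14,26); WM=20

none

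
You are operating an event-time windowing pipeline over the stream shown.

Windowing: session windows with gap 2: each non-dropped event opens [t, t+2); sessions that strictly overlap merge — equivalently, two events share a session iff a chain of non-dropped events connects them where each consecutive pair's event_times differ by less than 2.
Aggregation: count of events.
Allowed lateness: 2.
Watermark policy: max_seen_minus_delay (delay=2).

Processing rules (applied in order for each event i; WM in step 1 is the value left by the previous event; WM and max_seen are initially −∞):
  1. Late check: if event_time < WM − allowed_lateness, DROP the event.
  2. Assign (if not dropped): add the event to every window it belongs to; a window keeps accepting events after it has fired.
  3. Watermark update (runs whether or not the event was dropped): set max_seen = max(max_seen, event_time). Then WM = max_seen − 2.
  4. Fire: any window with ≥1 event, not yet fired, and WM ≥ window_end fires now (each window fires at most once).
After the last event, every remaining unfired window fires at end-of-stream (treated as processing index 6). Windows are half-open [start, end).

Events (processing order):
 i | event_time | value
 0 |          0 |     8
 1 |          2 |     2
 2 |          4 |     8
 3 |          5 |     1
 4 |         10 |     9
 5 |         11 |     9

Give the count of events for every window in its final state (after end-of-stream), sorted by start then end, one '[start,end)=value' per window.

[0,2)=1 [2,4)=1 [4,7)=2 [10,13)=2

i=0 t=0 v=8: → [0,2); WM=-2
i=1 t=2 v=2: → [2,4); WM=0
i=2 t=4 v=8: → [4,6); WM=2
i=3 t=5 v=1: → [4,7); WM=3
i=4 t=10 v=9: → [10,12); WM=8
i=5 t=11 v=9: → [10,13); WM=9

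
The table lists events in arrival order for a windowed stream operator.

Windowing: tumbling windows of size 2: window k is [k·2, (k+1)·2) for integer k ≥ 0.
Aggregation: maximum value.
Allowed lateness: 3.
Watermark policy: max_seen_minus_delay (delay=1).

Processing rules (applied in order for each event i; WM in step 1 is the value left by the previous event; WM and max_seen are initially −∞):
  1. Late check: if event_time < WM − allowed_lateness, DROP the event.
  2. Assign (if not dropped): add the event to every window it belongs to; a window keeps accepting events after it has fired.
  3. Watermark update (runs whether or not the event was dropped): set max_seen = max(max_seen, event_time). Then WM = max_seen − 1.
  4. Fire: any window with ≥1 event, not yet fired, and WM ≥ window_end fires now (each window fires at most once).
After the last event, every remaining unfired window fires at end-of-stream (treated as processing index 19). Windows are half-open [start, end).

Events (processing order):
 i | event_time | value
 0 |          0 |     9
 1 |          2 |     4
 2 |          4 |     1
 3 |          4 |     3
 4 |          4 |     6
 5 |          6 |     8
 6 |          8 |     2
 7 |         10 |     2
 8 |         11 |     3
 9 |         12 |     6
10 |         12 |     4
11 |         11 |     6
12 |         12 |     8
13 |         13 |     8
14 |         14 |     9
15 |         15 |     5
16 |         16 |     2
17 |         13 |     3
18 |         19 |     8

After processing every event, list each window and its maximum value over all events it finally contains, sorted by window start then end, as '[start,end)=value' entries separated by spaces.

[0,2)=9 [2,4)=4 [4,6)=6 [6,8)=8 [8,10)=2 [10,12)=6 [12,14)=8 [14,16)=9 [16,18)=2 [18,20)=8

i=0 t=0 v=9: → [0,2); WM=-1
i=1 t=2 v=4: → [2,4); WM=1
i=2 t=4 v=1: → [4,6); WM=3; [0,2) fires=9
i=3 t=4 v=3: → [4,6); WM=3
i=4 t=4 v=6: → [4,6); WM=3
i=5 t=6 v=8: → [6,8); WM=5; [2,4) fires=4
i=6 t=8 v=2: → [8,10); WM=7; [4,6) fires=6
i=7 t=10 v=2: → [10,12); WM=9; [6,8) fires=8
i=8 t=11 v=3: → [10,12); WM=10; [8,10) fires=2
i=9 t=12 v=6: → [12,14); WM=11
i=10 t=12 v=4: → [12,14); WM=11
i=11 t=11 v=6: → [10,12); WM=11
i=12 t=12 v=8: → [12,14); WM=11
i=13 t=13 v=8: → [12,14); WM=12; [10,12) fires=6
i=14 t=14 v=9: → [14,16); WM=13
i=15 t=15 v=5: → [14,16); WM=14; [12,14) fires=8
i=16 t=16 v=2: → [16,18); WM=15
i=17 t=13 v=3: → [12,14); WM=15
i=18 t=19 v=8: → [18,20); WM=18; [14,16) fires=9 [16,18) fires=2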